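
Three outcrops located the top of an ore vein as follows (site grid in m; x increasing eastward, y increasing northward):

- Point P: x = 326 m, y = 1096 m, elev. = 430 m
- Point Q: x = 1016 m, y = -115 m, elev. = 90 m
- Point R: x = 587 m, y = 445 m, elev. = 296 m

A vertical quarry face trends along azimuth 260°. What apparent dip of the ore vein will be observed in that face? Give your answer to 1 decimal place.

23.4°

Let the plane be z = a·x + b·y + c.
Point Q−Point P: 690a − 1211b = −340;  Point R−Point P: 261a − 651b = −134.
Solving gives a = −0.44371, b = 0.02794.
Unit vector along 260° is (sin 260°, cos 260°) = (-0.9848, -0.1736).
Slope in that direction = a·(-0.9848) + b·(-0.1736) = 0.43211.
Apparent dip = arctan|0.43211| = 23.4° (true dip is 24.0°, so apparent ≤ true as expected).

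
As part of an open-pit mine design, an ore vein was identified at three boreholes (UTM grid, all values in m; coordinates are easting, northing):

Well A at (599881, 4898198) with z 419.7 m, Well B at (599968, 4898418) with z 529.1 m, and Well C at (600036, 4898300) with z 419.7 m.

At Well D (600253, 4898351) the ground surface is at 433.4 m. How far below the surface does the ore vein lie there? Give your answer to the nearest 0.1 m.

Two edge vectors: Well A→Well B = (87, 220, 109.4), Well A→Well C = (155, 102, 0).
Normal n = (Well A→Well B) × (Well A→Well C) = (-11158.8, 16957, -25226).
So ∂z/∂easting = −n_x/n_z = −0.442353128 and ∂z/∂northing = −n_y/n_z = 0.672203282.
Intercept c from Well A: 419.7 + 265359.24 − 3292584.77 = −3026805.84.
At (600253, 4898351): z_contact = −265523.79 + 3292687.62 − 3026805.84 = 357.99 m.
Depth below ground = 433.4 − 357.99 = 75.4 m.

75.4 m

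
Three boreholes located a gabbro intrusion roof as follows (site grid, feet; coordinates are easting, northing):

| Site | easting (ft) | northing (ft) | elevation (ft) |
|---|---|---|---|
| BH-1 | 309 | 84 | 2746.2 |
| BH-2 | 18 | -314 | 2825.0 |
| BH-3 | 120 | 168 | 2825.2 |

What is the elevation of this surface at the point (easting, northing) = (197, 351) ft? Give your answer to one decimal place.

2810.7 ft

Two edge vectors: BH-1→BH-2 = (-291, -398, 78.8), BH-1→BH-3 = (-189, 84, 79).
Normal n = (BH-1→BH-2) × (BH-1→BH-3) = (-38061.2, 8095.8, -99666).
So ∂z/∂easting = −n_x/n_z = −0.38189 and ∂z/∂northing = −n_y/n_z = 0.08123.
Intercept c from BH-1: 2746.2 + 118.00 − 6.82 = 2857.38.
At (197, 351): z = −75.2 + 28.5 + 2857.38 = 2810.7 ft.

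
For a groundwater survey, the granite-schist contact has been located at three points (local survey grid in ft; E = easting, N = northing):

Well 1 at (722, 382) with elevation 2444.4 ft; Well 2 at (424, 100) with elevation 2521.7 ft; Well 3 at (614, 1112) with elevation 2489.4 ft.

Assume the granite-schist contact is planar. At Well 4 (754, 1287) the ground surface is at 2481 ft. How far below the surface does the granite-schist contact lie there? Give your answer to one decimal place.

27.0 ft

Let the plane be z = a·E + b·N + c.
Well 2−Well 1: −298a − 282b = 77.3;  Well 3−Well 1: −108a + 730b = 45.
Solving gives a = −0.278710, b = 0.020410.
Then c = 2444.4 − a·722 − b·382 = 2637.83.
At (754, 1287): z_contact = −210.15 + 26.27 + 2637.83 = 2453.95 ft.
Depth below ground = 2481 − 2453.95 = 27.0 ft.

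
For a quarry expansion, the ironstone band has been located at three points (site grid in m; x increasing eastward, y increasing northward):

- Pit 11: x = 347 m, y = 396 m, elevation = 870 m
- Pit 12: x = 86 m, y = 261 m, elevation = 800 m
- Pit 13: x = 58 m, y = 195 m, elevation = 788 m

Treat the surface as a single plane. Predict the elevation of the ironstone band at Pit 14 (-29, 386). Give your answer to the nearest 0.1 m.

785.2 m

Let the plane be z = a·x + b·y + c.
Pit 12−Pit 11: −261a − 135b = −70;  Pit 13−Pit 11: −289a − 201b = −82.
Solving gives a = 0.22311, b = 0.08716.
Then c = 870 − a·347 − b·396 = 758.06.
At (-29, 386): z = −6.5 + 33.6 + 758.06 = 785.2 m.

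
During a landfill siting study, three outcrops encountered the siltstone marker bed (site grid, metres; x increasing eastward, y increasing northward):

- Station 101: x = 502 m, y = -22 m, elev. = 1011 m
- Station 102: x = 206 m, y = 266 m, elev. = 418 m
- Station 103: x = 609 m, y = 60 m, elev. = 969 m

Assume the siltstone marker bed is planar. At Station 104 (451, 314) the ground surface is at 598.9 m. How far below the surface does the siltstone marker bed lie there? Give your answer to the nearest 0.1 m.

Let the plane be z = a·x + b·y + c.
Station 102−Station 101: −296a + 288b = −593;  Station 103−Station 101: 107a + 82b = −42.
Solving gives a = 0.66312, b = −1.37749.
Then c = 1011 − a·502 − b·-22 = 647.81.
At (451, 314): z_contact = 299.07 − 432.53 + 647.81 = 514.35 m.
Depth below ground = 598.9 − 514.35 = 84.6 m.

84.6 m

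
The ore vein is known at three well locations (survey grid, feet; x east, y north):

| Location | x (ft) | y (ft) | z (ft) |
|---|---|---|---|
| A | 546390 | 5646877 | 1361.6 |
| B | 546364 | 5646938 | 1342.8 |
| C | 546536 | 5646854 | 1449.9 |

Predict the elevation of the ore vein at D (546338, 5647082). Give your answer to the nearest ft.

1320 ft

Let the plane be z = a·x + b·y + c.
B−A: −26a + 61b = −18.8;  C−A: 146a − 23b = 88.3.
Solving gives a = 0.59628069, b = −0.05404429.
Then c = 1361.6 − a·546390 − b·5646877 = −19258.72.
At (546338, 5647082): z = 325770.8 − 305192.6 − 19258.72 = 1319.5 ft.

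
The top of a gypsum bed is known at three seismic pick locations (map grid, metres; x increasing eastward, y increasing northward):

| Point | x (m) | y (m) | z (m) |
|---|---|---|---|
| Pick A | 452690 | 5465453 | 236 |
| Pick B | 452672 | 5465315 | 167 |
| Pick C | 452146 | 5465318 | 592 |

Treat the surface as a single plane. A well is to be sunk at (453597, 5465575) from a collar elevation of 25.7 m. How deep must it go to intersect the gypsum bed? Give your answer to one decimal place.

Let the plane be z = a·x + b·y + c.
Pick B−Pick A: −18a − 138b = −69;  Pick C−Pick A: −544a − 135b = 356.
Solving gives a = −0.804534567, b = 0.604939291.
Then c = 236 − a·452690 − b·5465453 = −2941826.51.
At (453597, 5465575): z_contact = −364934.47 + 3306341.07 − 2941826.51 = -419.91 m.
Depth below ground = 25.7 − (-419.91) = 445.6 m.

445.6 m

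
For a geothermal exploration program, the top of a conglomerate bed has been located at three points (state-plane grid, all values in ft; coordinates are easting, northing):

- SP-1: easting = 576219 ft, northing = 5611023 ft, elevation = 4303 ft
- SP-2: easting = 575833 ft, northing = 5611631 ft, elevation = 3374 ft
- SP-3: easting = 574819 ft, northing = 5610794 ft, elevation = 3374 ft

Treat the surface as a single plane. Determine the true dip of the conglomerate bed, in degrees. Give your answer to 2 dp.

52.43°

Two edge vectors: SP-1→SP-2 = (-386, 608, -929), SP-1→SP-3 = (-1400, -229, -929).
Normal n = (SP-1→SP-2) × (SP-1→SP-3) = (-777573, 942006, 939594).
So ∂z/∂easting = −n_x/n_z = 0.82756 and ∂z/∂northing = −n_y/n_z = −1.00257.
Gradient magnitude |∇z| = √(a² + b²) = √(0.68486 + 1.00514) = 1.30000.
True dip = arctan(1.30000) = 52.43°, dipping toward NW (azimuth ≈ 320°).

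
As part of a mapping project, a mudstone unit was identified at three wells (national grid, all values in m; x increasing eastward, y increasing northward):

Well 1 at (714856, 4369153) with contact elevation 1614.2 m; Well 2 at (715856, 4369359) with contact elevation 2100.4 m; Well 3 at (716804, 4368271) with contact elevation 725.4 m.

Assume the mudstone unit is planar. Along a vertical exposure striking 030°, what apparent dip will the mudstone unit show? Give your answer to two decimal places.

Two edge vectors: Well 1→Well 2 = (1000, 206, 486.2), Well 1→Well 3 = (1948, -882, -888.8).
Normal n = (Well 1→Well 2) × (Well 1→Well 3) = (245735.6, 1835917.6, -1283288).
So ∂z/∂x = −n_x/n_z = 0.19149 and ∂z/∂y = −n_y/n_z = 1.43064.
Unit vector along 030° is (sin 30°, cos 30°) = (0.5000, 0.8660).
Slope in that direction = a·(0.5000) + b·(0.8660) = 1.33471.
Apparent dip = arctan|1.33471| = 53.16° (true dip is 55.3°, so apparent ≤ true as expected).

53.16°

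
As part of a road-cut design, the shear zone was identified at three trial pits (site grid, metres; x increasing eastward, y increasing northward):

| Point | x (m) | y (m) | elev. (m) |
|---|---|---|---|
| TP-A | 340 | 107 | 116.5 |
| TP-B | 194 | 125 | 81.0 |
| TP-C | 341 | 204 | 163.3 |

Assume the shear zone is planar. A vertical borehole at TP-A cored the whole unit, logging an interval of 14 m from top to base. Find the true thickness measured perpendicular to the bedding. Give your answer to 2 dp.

12.18 m

Two edge vectors: TP-A→TP-B = (-146, 18, -35.5), TP-A→TP-C = (1, 97, 46.8).
Normal n = (TP-A→TP-B) × (TP-A→TP-C) = (4285.9, 6797.3, -14180).
So ∂z/∂x = −n_x/n_z = 0.30225 and ∂z/∂y = −n_y/n_z = 0.47936.
|∇z| = √(a²+b²) = 0.56669, so dip δ = arctan(0.56669) = 29.54°.
True thickness = vertical thickness × cos δ = 14 × cos 29.54° = 12.18 m.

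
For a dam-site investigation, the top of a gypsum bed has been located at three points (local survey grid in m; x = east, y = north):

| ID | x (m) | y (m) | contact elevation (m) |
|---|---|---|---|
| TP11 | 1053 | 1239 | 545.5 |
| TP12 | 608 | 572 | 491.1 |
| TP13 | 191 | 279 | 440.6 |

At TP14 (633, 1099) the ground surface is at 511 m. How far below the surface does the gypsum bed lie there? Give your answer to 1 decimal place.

Two edge vectors: TP11→TP12 = (-445, -667, -54.4), TP11→TP13 = (-862, -960, -104.9).
Normal n = (TP11→TP12) × (TP11→TP13) = (17744.3, 212.3, -147754).
So ∂z/∂x = −n_x/n_z = 0.120094 and ∂z/∂y = −n_y/n_z = 0.001437.
Intercept c from TP11: 545.5 − 126.46 − 1.78 = 417.26.
At (633, 1099): z_contact = 76.02 + 1.58 + 417.26 = 494.86 m.
Depth below ground = 511 − 494.86 = 16.1 m.

16.1 m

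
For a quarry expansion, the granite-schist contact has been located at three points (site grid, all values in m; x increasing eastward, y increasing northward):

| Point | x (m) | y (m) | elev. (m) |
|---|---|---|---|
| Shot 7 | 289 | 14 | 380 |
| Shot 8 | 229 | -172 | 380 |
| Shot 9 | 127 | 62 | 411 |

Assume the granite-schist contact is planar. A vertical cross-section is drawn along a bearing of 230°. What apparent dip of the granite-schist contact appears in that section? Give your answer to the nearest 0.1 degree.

Let the plane be z = a·x + b·y + c.
Shot 8−Shot 7: −60a − 186b = 0;  Shot 9−Shot 7: −162a + 48b = 31.
Solving gives a = −0.17466, b = 0.05634.
Unit vector along 230° is (sin 230°, cos 230°) = (-0.7660, -0.6428).
Slope in that direction = a·(-0.7660) + b·(-0.6428) = 0.09758.
Apparent dip = arctan|0.09758| = 5.6° (true dip is 10.4°, so apparent ≤ true as expected).

5.6°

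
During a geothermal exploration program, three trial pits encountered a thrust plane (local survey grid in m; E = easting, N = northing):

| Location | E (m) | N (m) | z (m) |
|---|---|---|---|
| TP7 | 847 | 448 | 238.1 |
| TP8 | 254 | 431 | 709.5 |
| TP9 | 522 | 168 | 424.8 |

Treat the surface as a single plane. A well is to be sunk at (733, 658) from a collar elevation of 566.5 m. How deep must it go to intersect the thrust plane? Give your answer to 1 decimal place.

Two edge vectors: TP7→TP8 = (-593, -17, 471.4), TP7→TP9 = (-325, -280, 186.7).
Normal n = (TP7→TP8) × (TP7→TP9) = (128818.1, -42491.9, 160515).
So ∂z/∂E = −n_x/n_z = −0.80253 and ∂z/∂N = −n_y/n_z = 0.26472.
Intercept c from TP7: 238.1 + 679.74 − 118.60 = 799.25.
At (733, 658): z_contact = −588.25 + 174.19 + 799.25 = 385.18 m.
Depth below ground = 566.5 − 385.18 = 181.3 m.

181.3 m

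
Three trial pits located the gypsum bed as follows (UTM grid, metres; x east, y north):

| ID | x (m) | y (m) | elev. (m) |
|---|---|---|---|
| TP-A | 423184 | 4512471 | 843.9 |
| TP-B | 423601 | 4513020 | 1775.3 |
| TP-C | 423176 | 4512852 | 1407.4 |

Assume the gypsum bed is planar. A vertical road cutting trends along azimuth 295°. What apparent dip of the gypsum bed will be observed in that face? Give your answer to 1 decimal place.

Two edge vectors: TP-A→TP-B = (417, 549, 931.4), TP-A→TP-C = (-8, 381, 563.5).
Normal n = (TP-A→TP-B) × (TP-A→TP-C) = (-45501.9, -242430.7, 163269).
So ∂z/∂x = −n_x/n_z = 0.27869 and ∂z/∂y = −n_y/n_z = 1.48485.
Unit vector along 295° is (sin 295°, cos 295°) = (-0.9063, 0.4226).
Slope in that direction = a·(-0.9063) + b·(0.4226) = 0.37495.
Apparent dip = arctan|0.37495| = 20.6° (true dip is 56.5°, so apparent ≤ true as expected).

20.6°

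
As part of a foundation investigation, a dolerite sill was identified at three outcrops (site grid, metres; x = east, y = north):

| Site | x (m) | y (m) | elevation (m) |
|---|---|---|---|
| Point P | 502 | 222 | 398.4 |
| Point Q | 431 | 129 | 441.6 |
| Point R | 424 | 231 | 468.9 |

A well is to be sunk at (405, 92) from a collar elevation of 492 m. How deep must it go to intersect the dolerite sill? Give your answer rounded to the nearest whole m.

35 m

Two edge vectors: Point P→Point Q = (-71, -93, 43.2), Point P→Point R = (-78, 9, 70.5).
Normal n = (Point P→Point Q) × (Point P→Point R) = (-6945.3, 1635.9, -7893).
So ∂z/∂x = −n_x/n_z = −0.87993 and ∂z/∂y = −n_y/n_z = 0.20726.
Intercept c from Point P: 398.4 + 441.73 − 46.01 = 794.11.
At (405, 92): z_contact = −356.4 + 19.1 + 794.11 = 456.8 m.
Depth below ground = 492 − 456.8 = 35 m.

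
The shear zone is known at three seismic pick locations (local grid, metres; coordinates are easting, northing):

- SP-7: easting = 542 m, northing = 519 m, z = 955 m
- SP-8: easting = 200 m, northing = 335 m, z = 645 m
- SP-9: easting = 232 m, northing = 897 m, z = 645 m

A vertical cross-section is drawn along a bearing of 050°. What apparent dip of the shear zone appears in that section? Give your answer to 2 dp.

Let the plane be z = a·easting + b·northing + c.
SP-8−SP-7: −342a − 184b = −310;  SP-9−SP-7: −310a + 378b = −310.
Solving gives a = 0.93508, b = −0.05324.
Unit vector along 050° is (sin 50°, cos 50°) = (0.7660, 0.6428).
Slope in that direction = a·(0.7660) + b·(0.6428) = 0.68209.
Apparent dip = arctan|0.68209| = 34.30° (true dip is 43.1°, so apparent ≤ true as expected).

34.30°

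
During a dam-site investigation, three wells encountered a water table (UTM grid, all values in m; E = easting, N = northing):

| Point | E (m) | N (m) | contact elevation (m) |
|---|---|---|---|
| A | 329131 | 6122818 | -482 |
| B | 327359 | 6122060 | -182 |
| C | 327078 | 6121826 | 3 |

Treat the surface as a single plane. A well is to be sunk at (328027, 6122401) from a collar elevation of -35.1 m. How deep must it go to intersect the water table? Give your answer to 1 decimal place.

326.7 m

Let the plane be z = a·E + b·N + c.
B−A: −1772a − 758b = 300;  C−A: −2053a − 992b = 485.
Solving gives a = 0.347284900, b = −1.207636995.
Then c = -482 − a·329131 − b·6122818 = 7279357.30.
At (328027, 6122401): z_contact = 113918.82 − 7393637.94 + 7279357.30 = -361.82 m.
Depth below ground = -35.1 − (-361.82) = 326.7 m.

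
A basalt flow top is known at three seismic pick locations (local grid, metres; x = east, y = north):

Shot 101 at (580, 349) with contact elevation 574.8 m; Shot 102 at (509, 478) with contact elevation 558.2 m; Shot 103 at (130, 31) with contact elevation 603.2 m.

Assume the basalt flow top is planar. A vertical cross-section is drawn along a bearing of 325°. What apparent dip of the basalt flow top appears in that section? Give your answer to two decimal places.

Let the plane be z = a·x + b·y + c.
Shot 102−Shot 101: −71a + 129b = −16.6;  Shot 103−Shot 101: −450a − 318b = 28.4.
Solving gives a = 0.02003, b = −0.11766.
Unit vector along 325° is (sin 325°, cos 325°) = (-0.5736, 0.8192).
Slope in that direction = a·(-0.5736) + b·(0.8192) = −0.10787.
Apparent dip = arctan|0.10787| = 6.16° (true dip is 6.8°, so apparent ≤ true as expected).

6.16°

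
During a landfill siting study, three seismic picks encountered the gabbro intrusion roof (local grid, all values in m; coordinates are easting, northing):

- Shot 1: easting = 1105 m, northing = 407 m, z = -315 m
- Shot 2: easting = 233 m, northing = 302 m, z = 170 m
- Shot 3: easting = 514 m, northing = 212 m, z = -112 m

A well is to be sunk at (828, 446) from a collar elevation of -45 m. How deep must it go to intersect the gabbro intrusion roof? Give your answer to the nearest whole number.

Let the plane be z = a·easting + b·northing + c.
Shot 2−Shot 1: −872a − 105b = 485;  Shot 3−Shot 1: −591a − 195b = 203.
Solving gives a = −0.67843, b = 1.01513.
Then c = -315 − a·1105 − b·407 = 21.50.
At (828, 446): z_contact = −561.7 + 452.7 + 21.50 = -87.5 m.
Depth below ground = -45 − (-87.5) = 42 m.

42 m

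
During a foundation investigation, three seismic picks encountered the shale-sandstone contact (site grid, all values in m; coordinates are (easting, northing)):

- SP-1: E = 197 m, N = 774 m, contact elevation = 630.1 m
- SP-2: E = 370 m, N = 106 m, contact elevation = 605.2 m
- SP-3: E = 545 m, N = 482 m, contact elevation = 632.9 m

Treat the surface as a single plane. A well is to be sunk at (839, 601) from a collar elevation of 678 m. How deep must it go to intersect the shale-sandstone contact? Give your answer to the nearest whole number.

24 m

Two edge vectors: SP-1→SP-2 = (173, -668, -24.9), SP-1→SP-3 = (348, -292, 2.8).
Normal n = (SP-1→SP-2) × (SP-1→SP-3) = (-9141.2, -9149.6, 181948).
So ∂z/∂E = −n_x/n_z = 0.05024 and ∂z/∂N = −n_y/n_z = 0.05029.
Intercept c from SP-1: 630.1 − 9.90 − 38.92 = 581.28.
At (839, 601): z_contact = 42.2 + 30.2 + 581.28 = 653.7 m.
Depth below ground = 678 − 653.7 = 24 m.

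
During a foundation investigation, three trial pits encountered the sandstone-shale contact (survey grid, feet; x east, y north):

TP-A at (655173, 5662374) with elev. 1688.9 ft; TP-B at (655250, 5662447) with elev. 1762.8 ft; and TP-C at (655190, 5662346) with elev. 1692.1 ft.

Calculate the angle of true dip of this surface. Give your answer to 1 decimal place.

36.5°

Two edge vectors: TP-A→TP-B = (77, 73, 73.9), TP-A→TP-C = (17, -28, 3.2).
Normal n = (TP-A→TP-B) × (TP-A→TP-C) = (2302.8, 1009.9, -3397).
So ∂z/∂x = −n_x/n_z = 0.67789 and ∂z/∂y = −n_y/n_z = 0.29729.
Gradient magnitude |∇z| = √(a² + b²) = √(0.45954 + 0.08838) = 0.74022.
True dip = arctan(0.74022) = 36.5°, dipping toward WSW (azimuth ≈ 246°).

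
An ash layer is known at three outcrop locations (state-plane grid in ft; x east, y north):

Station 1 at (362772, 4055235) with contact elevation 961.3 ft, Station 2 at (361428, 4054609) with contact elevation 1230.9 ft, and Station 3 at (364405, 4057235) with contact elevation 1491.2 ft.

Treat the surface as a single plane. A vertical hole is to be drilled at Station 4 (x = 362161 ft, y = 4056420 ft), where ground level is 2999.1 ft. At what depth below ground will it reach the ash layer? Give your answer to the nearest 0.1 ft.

898.5 ft

Let the plane be z = a·x + b·y + c.
Station 2−Station 1: −1344a − 626b = 269.6;  Station 3−Station 1: 1633a + 2000b = 529.9.
Solving gives a = −0.522840512, b = 0.691849278.
Then c = 961.3 − a·362772 − b·4055235 = −2614978.21.
At (362161, 4056420): z_contact = −189352.44 + 2806431.25 − 2614978.21 = 2100.60 ft.
Depth below ground = 2999.1 − 2100.60 = 898.5 ft.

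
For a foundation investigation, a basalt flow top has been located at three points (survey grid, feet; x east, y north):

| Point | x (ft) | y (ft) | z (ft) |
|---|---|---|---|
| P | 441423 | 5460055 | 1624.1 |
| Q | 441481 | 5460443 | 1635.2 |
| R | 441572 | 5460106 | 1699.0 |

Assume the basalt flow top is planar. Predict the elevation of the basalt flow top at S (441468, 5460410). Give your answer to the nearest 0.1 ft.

Two edge vectors: P→Q = (58, 388, 11.1), P→R = (149, 51, 74.9).
Normal n = (P→Q) × (P→R) = (28495.1, -2690.3, -54854).
So ∂z/∂x = −n_x/n_z = 0.519471688 and ∂z/∂y = −n_y/n_z = −0.049044737.
Intercept c from P: 1624.1 − 229306.75 + 267786.96 = 40104.31.
At (441468, 5460410): z = 229330.1 − 267804.4 + 40104.31 = 1630.1 ft.

1630.1 ft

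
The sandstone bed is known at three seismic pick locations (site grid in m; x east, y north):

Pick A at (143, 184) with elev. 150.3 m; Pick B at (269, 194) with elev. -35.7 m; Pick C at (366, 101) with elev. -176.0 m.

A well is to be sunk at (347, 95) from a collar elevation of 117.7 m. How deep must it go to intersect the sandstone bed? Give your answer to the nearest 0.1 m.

Let the plane be z = a·x + b·y + c.
Pick B−Pick A: 126a + 10b = −186;  Pick C−Pick A: 223a − 83b = −326.3.
Solving gives a = −1.47391, b = −0.02870.
Then c = 150.3 − a·143 − b·184 = 366.35.
At (347, 95): z_contact = −511.45 − 2.73 + 366.35 = -147.82 m.
Depth below ground = 117.7 − (-147.82) = 265.5 m.

265.5 m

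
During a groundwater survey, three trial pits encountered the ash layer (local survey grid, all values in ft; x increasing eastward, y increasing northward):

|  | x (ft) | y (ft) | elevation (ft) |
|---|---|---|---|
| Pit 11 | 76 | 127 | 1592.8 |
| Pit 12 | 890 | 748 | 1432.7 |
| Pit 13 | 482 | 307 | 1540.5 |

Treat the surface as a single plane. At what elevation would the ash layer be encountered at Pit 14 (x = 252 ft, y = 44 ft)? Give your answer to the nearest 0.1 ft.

1604.3 ft

Two edge vectors: Pit 11→Pit 12 = (814, 621, -160.1), Pit 11→Pit 13 = (406, 180, -52.3).
Normal n = (Pit 11→Pit 12) × (Pit 11→Pit 13) = (-3660.3, -22428.4, -105606).
So ∂z/∂x = −n_x/n_z = −0.03466 and ∂z/∂y = −n_y/n_z = −0.21238.
Intercept c from Pit 11: 1592.8 + 2.63 + 26.97 = 1622.41.
At (252, 44): z = −8.7 − 9.3 + 1622.41 = 1604.3 ft.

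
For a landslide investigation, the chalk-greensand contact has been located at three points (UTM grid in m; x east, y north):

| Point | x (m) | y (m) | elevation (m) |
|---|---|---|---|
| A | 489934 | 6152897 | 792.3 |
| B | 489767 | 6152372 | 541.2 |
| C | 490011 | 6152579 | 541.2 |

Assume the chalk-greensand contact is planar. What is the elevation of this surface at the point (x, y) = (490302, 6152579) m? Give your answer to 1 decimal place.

Two edge vectors: A→B = (-167, -525, -251.1), A→C = (77, -318, -251.1).
Normal n = (A→B) × (A→C) = (51977.7, -61268.4, 93531).
So ∂z/∂x = −n_x/n_z = −0.555726978 and ∂z/∂y = −n_y/n_z = 0.655059820.
Intercept c from A: 792.3 + 272269.54 − 4030515.60 = −3757453.76.
At (490302, 6152579): z = −272474.0 + 4030307.3 − 3757453.76 = 379.5 m.

379.5 m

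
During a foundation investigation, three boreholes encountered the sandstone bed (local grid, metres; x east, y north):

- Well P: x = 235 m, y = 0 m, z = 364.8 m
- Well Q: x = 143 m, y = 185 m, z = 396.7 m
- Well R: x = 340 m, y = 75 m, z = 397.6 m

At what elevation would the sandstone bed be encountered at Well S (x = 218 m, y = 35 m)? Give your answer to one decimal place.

370.9 m

Two edge vectors: Well P→Well Q = (-92, 185, 31.9), Well P→Well R = (105, 75, 32.8).
Normal n = (Well P→Well Q) × (Well P→Well R) = (3675.5, 6367.1, -26325).
So ∂z/∂x = −n_x/n_z = 0.13962 and ∂z/∂y = −n_y/n_z = 0.24187.
Intercept c from Well P: 364.8 − 32.81 + 0.00 = 331.99.
At (218, 35): z = 30.4 + 8.5 + 331.99 = 370.9 m.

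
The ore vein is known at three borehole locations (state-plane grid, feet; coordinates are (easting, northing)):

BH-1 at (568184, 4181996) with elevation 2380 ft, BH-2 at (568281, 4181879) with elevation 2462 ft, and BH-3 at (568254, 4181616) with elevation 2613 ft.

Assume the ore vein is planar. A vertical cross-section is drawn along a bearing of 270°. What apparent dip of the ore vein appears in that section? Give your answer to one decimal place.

Two edge vectors: BH-1→BH-2 = (97, -117, 82), BH-1→BH-3 = (70, -380, 233).
Normal n = (BH-1→BH-2) × (BH-1→BH-3) = (3899, -16861, -28670).
So ∂z/∂E = −n_x/n_z = 0.13600 and ∂z/∂N = −n_y/n_z = −0.58811.
Unit vector along 270° is (sin 270°, cos 270°) = (-1.0000, -0.0000).
Slope in that direction = a·(-1.0000) + b·(-0.0000) = −0.13600.
Apparent dip = arctan|0.13600| = 7.7° (true dip is 31.1°, so apparent ≤ true as expected).

7.7°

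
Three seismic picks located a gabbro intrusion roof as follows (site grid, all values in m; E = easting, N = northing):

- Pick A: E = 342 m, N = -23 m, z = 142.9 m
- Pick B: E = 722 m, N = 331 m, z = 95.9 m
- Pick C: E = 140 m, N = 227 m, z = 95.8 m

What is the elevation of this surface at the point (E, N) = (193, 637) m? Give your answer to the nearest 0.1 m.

Let the plane be z = a·E + b·N + c.
Pick B−Pick A: 380a + 354b = −47;  Pick C−Pick A: −202a + 250b = −47.1.
Solving gives a = 0.02957, b = −0.16451.
Then c = 142.9 − a·342 − b·-23 = 129.00.
At (193, 637): z = 5.7 − 104.8 + 129.00 = 29.9 m.

29.9 m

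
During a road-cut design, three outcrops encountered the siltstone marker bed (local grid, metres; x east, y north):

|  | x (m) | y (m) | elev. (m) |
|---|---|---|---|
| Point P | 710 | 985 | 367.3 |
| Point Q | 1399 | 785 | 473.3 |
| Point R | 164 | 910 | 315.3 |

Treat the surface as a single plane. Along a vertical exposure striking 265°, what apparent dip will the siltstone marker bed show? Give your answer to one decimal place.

Two edge vectors: Point P→Point Q = (689, -200, 106), Point P→Point R = (-546, -75, -52).
Normal n = (Point P→Point Q) × (Point P→Point R) = (18350, -22048, -160875).
So ∂z/∂x = −n_x/n_z = 0.11406 and ∂z/∂y = −n_y/n_z = −0.13705.
Unit vector along 265° is (sin 265°, cos 265°) = (-0.9962, -0.0872).
Slope in that direction = a·(-0.9962) + b·(-0.0872) = −0.10168.
Apparent dip = arctan|0.10168| = 5.8° (true dip is 10.1°, so apparent ≤ true as expected).

5.8°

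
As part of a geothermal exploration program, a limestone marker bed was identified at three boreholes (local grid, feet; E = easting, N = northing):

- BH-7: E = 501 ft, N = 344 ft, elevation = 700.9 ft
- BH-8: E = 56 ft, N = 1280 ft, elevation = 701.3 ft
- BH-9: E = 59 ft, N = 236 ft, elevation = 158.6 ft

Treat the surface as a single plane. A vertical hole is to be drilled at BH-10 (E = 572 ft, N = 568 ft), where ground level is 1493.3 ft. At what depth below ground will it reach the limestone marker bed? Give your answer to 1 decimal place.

597.2 ft

Two edge vectors: BH-7→BH-8 = (-445, 936, 0.4), BH-7→BH-9 = (-442, -108, -542.3).
Normal n = (BH-7→BH-8) × (BH-7→BH-9) = (-507549.6, -241500.3, 461772).
So ∂z/∂E = −n_x/n_z = 1.099135 and ∂z/∂N = −n_y/n_z = 0.522986.
Intercept c from BH-7: 700.9 − 550.67 − 179.91 = −29.67.
At (572, 568): z_contact = 628.71 + 297.06 − 29.67 = 896.09 ft.
Depth below ground = 1493.3 − 896.09 = 597.2 ft.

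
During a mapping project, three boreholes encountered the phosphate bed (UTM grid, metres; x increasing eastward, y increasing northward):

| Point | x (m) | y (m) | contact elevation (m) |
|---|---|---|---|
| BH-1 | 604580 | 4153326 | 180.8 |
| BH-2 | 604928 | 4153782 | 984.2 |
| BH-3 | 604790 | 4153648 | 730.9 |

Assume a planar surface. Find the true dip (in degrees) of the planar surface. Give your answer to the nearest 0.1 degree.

55.9°

Two edge vectors: BH-1→BH-2 = (348, 456, 803.4), BH-1→BH-3 = (210, 322, 550.1).
Normal n = (BH-1→BH-2) × (BH-1→BH-3) = (-7849.2, -22720.8, 16296).
So ∂z/∂x = −n_x/n_z = 0.48166 and ∂z/∂y = −n_y/n_z = 1.39426.
Gradient magnitude |∇z| = √(a² + b²) = √(0.23200 + 1.94395) = 1.47511.
True dip = arctan(1.47511) = 55.9°, dipping toward SSW (azimuth ≈ 199°).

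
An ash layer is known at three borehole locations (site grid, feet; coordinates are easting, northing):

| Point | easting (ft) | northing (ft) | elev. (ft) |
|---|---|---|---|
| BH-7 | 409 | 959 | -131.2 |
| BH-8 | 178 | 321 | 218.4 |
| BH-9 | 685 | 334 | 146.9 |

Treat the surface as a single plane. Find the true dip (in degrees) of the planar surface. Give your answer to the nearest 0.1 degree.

Two edge vectors: BH-7→BH-8 = (-231, -638, 349.6), BH-7→BH-9 = (276, -625, 278.1).
Normal n = (BH-7→BH-8) × (BH-7→BH-9) = (41072.2, 160730.7, 320463).
So ∂z/∂easting = −n_x/n_z = −0.12817 and ∂z/∂northing = −n_y/n_z = −0.50156.
Gradient magnitude |∇z| = √(a² + b²) = √(0.01643 + 0.25156) = 0.51767.
True dip = arctan(0.51767) = 27.4°, dipping toward NNE (azimuth ≈ 014°).

27.4°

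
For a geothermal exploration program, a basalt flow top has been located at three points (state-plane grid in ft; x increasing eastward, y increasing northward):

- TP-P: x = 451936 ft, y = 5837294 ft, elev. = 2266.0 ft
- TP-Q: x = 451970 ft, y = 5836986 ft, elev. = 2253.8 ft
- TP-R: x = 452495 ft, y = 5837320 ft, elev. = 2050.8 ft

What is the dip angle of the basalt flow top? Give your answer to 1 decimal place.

21.0°

Two edge vectors: TP-P→TP-Q = (34, -308, -12.2), TP-P→TP-R = (559, 26, -215.2).
Normal n = (TP-P→TP-Q) × (TP-P→TP-R) = (66598.8, 497, 173056).
So ∂z/∂x = −n_x/n_z = −0.38484 and ∂z/∂y = −n_y/n_z = −0.00287.
Gradient magnitude |∇z| = √(a² + b²) = √(0.14810 + 0.00001) = 0.38485.
True dip = arctan(0.38485) = 21.0°, dipping toward E (azimuth ≈ 090°).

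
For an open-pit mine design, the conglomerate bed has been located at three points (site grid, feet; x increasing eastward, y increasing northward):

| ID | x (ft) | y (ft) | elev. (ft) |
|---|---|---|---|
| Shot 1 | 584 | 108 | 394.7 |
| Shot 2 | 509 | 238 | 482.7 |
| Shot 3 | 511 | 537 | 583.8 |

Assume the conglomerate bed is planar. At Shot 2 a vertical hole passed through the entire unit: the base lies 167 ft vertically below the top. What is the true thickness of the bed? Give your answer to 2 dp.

138.50 ft

Two edge vectors: Shot 1→Shot 2 = (-75, 130, 88), Shot 1→Shot 3 = (-73, 429, 189.1).
Normal n = (Shot 1→Shot 2) × (Shot 1→Shot 3) = (-13169, 7758.5, -22685).
So ∂z/∂x = −n_x/n_z = −0.58052 and ∂z/∂y = −n_y/n_z = 0.34201.
|∇z| = √(a²+b²) = 0.67377, so dip δ = arctan(0.67377) = 33.97°.
True thickness = vertical thickness × cos δ = 167 × cos 33.97° = 138.50 ft.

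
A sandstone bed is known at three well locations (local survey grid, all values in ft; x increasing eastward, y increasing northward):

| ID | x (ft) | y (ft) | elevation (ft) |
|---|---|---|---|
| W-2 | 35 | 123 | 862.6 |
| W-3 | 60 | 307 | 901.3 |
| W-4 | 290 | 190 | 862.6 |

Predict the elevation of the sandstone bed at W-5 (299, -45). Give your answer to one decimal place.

810.8 ft

Let the plane be z = a·x + b·y + c.
W-3−W-2: 25a + 184b = 38.7;  W-4−W-2: 255a + 67b = 0.
Solving gives a = −0.05731, b = 0.21811.
Then c = 862.6 − a·35 − b·123 = 837.78.
At (299, -45): z = −17.1 − 9.8 + 837.78 = 810.8 ft.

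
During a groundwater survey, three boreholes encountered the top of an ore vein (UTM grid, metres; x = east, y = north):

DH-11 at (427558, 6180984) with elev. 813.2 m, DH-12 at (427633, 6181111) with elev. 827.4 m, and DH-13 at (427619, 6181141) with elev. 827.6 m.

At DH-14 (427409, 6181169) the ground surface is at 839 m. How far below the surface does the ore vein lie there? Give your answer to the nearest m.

Let the plane be z = a·x + b·y + c.
DH-12−DH-11: 75a + 127b = 14.2;  DH-13−DH-11: 61a + 157b = 14.4.
Solving gives a = 0.09945382, b = 0.05307845.
Then c = 813.2 − a·427558 − b·6180984 = −369786.13.
At (427409, 6181169): z_contact = 42507.5 + 328086.9 − 369786.13 = 808.2 m.
Depth below ground = 839 − 808.2 = 31 m.

31 m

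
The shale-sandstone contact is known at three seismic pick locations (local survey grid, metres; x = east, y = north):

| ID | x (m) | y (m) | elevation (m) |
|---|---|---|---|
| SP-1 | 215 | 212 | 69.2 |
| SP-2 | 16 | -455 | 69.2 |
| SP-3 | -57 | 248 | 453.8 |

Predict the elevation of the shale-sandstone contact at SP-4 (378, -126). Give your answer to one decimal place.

Two edge vectors: SP-1→SP-2 = (-199, -667, 0), SP-1→SP-3 = (-272, 36, 384.6).
Normal n = (SP-1→SP-2) × (SP-1→SP-3) = (-256528.2, 76535.4, -188588).
So ∂z/∂x = −n_x/n_z = −1.36026 and ∂z/∂y = −n_y/n_z = 0.40583.
Intercept c from SP-1: 69.2 + 292.46 − 86.04 = 275.62.
At (378, -126): z = −514.2 − 51.1 + 275.62 = -289.7 m.

-289.7 m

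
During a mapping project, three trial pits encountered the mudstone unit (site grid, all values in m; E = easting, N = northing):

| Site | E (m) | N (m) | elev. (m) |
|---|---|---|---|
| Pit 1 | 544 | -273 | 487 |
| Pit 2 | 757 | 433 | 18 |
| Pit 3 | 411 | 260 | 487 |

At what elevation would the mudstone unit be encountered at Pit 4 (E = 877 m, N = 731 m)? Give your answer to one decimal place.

Two edge vectors: Pit 1→Pit 2 = (213, 706, -469), Pit 1→Pit 3 = (-133, 533, 0).
Normal n = (Pit 1→Pit 2) × (Pit 1→Pit 3) = (249977, 62377, 207427).
So ∂z/∂E = −n_x/n_z = −1.20513 and ∂z/∂N = −n_y/n_z = −0.30072.
Intercept c from Pit 1: 487 + 655.59 − 82.10 = 1060.50.
At (877, 731): z = −1056.9 − 219.8 + 1060.50 = -216.2 m.

-216.2 m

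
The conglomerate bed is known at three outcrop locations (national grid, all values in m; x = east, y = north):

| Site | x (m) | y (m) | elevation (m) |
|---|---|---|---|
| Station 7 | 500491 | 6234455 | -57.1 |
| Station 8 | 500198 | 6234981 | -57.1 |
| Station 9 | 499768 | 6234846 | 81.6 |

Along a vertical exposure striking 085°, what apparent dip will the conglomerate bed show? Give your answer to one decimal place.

16.0°

Two edge vectors: Station 7→Station 8 = (-293, 526, 0), Station 7→Station 9 = (-723, 391, 138.7).
Normal n = (Station 7→Station 8) × (Station 7→Station 9) = (72956.2, 40639.1, 265735).
So ∂z/∂x = −n_x/n_z = −0.27454 and ∂z/∂y = −n_y/n_z = −0.15293.
Unit vector along 085° is (sin 85°, cos 85°) = (0.9962, 0.0872).
Slope in that direction = a·(0.9962) + b·(0.0872) = −0.28683.
Apparent dip = arctan|0.28683| = 16.0° (true dip is 17.4°, so apparent ≤ true as expected).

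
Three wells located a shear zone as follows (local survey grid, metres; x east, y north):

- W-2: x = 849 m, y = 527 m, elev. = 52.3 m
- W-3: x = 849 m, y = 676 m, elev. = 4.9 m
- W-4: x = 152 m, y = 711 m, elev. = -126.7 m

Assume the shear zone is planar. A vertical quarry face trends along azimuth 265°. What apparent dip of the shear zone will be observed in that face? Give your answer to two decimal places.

Let the plane be z = a·x + b·y + c.
W-3−W-2: 0a + 149b = −47.4;  W-4−W-2: −697a + 184b = −179.
Solving gives a = 0.17283, b = −0.31812.
Unit vector along 265° is (sin 265°, cos 265°) = (-0.9962, -0.0872).
Slope in that direction = a·(-0.9962) + b·(-0.0872) = −0.14445.
Apparent dip = arctan|0.14445| = 8.22° (true dip is 19.9°, so apparent ≤ true as expected).

8.22°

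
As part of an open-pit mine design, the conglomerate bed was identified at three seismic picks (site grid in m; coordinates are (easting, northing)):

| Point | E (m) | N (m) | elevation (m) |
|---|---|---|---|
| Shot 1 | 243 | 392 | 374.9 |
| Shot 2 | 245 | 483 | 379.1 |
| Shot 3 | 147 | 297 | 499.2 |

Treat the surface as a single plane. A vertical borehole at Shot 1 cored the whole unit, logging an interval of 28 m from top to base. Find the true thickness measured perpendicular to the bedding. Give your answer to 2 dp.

16.49 m

Let the plane be z = a·E + b·N + c.
Shot 2−Shot 1: 2a + 91b = 4.2;  Shot 3−Shot 1: −96a − 95b = 124.3.
Solving gives a = −1.37027, b = 0.07627.
|∇z| = √(a²+b²) = 1.37239, so dip δ = arctan(1.37239) = 53.92°.
True thickness = vertical thickness × cos δ = 28 × cos 53.92° = 16.49 m.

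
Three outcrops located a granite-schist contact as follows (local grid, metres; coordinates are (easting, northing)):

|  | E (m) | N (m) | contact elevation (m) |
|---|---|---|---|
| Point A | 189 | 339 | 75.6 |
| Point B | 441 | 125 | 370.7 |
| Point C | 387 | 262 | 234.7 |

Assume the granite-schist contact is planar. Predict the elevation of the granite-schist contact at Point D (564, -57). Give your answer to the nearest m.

Two edge vectors: Point A→Point B = (252, -214, 295.1), Point A→Point C = (198, -77, 159.1).
Normal n = (Point A→Point B) × (Point A→Point C) = (-11324.7, 18336.6, 22968).
So ∂z/∂E = −n_x/n_z = 0.49306 and ∂z/∂N = −n_y/n_z = −0.79835.
Intercept c from Point A: 75.6 − 93.19 + 270.64 = 253.05.
At (564, -57): z = 278.1 + 45.5 + 253.05 = 576.6 m.

577 m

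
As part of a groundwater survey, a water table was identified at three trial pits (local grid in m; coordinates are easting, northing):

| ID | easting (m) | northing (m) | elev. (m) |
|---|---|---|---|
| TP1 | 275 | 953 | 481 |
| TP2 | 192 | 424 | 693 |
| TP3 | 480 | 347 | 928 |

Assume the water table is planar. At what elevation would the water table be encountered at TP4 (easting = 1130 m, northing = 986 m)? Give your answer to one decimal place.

Let the plane be z = a·easting + b·northing + c.
TP2−TP1: −83a − 529b = 212;  TP3−TP1: 205a − 606b = 447.
Solving gives a = 0.680288, b = −0.507493.
Then c = 481 − a·275 − b·953 = 777.56.
At (1130, 986): z = 768.7 − 500.4 + 777.56 = 1045.9 m.

1045.9 m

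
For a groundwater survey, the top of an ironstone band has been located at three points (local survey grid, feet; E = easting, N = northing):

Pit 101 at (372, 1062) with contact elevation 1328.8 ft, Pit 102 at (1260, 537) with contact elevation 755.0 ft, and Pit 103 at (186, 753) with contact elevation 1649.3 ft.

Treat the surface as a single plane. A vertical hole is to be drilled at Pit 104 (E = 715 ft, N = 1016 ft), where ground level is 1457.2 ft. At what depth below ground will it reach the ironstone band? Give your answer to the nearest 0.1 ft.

425.0 ft

Two edge vectors: Pit 101→Pit 102 = (888, -525, -573.8), Pit 101→Pit 103 = (-186, -309, 320.5).
Normal n = (Pit 101→Pit 102) × (Pit 101→Pit 103) = (-345566.7, -177877.2, -372042).
So ∂z/∂E = −n_x/n_z = −0.928838 and ∂z/∂N = −n_y/n_z = −0.478111.
Intercept c from Pit 101: 1328.8 + 345.53 + 507.75 = 2182.08.
At (715, 1016): z_contact = −664.12 − 485.76 + 2182.08 = 1032.20 ft.
Depth below ground = 1457.2 − 1032.20 = 425.0 ft.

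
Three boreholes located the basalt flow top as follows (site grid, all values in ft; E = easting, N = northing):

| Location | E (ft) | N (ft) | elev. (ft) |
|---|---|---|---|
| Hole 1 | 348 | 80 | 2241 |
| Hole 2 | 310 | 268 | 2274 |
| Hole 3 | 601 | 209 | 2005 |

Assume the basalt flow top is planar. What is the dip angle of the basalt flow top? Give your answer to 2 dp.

Let the plane be z = a·E + b·N + c.
Hole 2−Hole 1: −38a + 188b = 33;  Hole 3−Hole 1: 253a + 129b = −236.
Solving gives a = −0.92679, b = −0.01180.
Gradient magnitude |∇z| = √(a² + b²) = √(0.85894 + 0.00014) = 0.92687.
True dip = arctan(0.92687) = 42.83°, dipping toward E (azimuth ≈ 089°).

42.83°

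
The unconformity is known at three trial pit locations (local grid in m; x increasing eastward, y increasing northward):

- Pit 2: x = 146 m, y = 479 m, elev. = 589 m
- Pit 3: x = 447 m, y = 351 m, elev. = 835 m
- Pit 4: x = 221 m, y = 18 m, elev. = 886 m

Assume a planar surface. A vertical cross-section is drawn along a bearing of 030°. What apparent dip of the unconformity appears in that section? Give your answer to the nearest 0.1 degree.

Two edge vectors: Pit 2→Pit 3 = (301, -128, 246), Pit 2→Pit 4 = (75, -461, 297).
Normal n = (Pit 2→Pit 3) × (Pit 2→Pit 4) = (75390, -70947, -129161).
So ∂z/∂x = −n_x/n_z = 0.58369 and ∂z/∂y = −n_y/n_z = −0.54929.
Unit vector along 030° is (sin 30°, cos 30°) = (0.5000, 0.8660).
Slope in that direction = a·(0.5000) + b·(0.8660) = −0.18386.
Apparent dip = arctan|0.18386| = 10.4° (true dip is 38.7°, so apparent ≤ true as expected).

10.4°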